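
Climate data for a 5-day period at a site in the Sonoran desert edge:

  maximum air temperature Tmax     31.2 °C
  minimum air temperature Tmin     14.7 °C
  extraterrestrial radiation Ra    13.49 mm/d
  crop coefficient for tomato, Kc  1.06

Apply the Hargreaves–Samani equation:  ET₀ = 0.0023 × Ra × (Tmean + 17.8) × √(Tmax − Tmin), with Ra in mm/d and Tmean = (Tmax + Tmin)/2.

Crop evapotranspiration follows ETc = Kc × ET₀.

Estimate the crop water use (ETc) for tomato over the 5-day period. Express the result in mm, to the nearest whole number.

Tmean = (31.2 + 14.7)/2 = 22.95 °C
ET₀ = 0.0023 × 13.49 × (22.95 + 17.8) × √16.5 = 0.0023 × 13.49 × 40.75 × 4.0620 = 5.1358 mm/d
ETc = Kc × ET₀ = 1.06 × 5.1358 = 5.4439 mm/d
Over 5 days: 5.4439 × 5 = 27.220 mm

27 mm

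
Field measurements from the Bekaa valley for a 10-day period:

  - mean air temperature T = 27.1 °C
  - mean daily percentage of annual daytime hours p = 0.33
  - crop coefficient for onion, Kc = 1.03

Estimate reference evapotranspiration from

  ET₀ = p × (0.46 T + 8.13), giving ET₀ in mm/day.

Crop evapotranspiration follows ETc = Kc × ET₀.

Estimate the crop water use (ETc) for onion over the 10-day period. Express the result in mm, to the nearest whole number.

70 mm

ET₀ = 0.33 × (0.46 × 27.1 + 8.13) = 0.33 × 20.596 = 6.7967 mm/d
ETc = Kc × ET₀ = 1.03 × 6.7967 = 7.0006 mm/d
Over 10 days: 7.0006 × 10 = 70.006 mm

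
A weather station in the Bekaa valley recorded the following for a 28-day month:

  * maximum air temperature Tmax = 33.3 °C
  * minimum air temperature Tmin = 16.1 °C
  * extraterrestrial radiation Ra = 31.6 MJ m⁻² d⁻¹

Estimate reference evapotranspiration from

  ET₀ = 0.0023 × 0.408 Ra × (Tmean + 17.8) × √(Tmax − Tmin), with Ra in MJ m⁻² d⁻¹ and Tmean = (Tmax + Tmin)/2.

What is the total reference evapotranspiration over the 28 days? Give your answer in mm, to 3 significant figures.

146 mm

Tmean = (33.3 + 16.1)/2 = 24.70 °C
0.408 Ra = 0.408 × 31.6 = 12.8928 mm/d equivalent
ET₀ = 0.0023 × 12.8928 × (24.70 + 17.8) × √17.2 = 0.0023 × 12.8928 × 42.50 × 4.1473 = 5.2267 mm/d
Over 28 days: 5.2267 × 28 = 146.348 mm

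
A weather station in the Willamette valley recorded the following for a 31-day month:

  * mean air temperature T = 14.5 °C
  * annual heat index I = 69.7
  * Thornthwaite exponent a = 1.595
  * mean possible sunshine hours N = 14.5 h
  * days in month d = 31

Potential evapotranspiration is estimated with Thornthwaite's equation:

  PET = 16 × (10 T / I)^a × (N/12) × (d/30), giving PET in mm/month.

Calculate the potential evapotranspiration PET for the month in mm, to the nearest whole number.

64 mm

10T/I = 10 × 14.5 / 69.7 = 2.0803
(10T/I)^a = 2.0803^1.595 = 3.2167
Uncorrected PET = 16 × 3.2167 = 51.467 mm
Correction = (N/12)(d/30) = (14.5/12)(31/30) = 1.2486
PET = 51.467 × 1.2486 = 64.262 mm/month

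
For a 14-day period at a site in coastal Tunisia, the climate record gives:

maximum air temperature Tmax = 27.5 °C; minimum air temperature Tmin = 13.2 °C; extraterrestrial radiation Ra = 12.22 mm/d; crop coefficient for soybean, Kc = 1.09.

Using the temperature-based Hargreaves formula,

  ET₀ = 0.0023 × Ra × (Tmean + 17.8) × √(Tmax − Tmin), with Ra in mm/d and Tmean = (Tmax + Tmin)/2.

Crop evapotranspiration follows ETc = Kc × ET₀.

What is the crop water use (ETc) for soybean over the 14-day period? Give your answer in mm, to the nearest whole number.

62 mm

Tmean = (27.5 + 13.2)/2 = 20.35 °C
ET₀ = 0.0023 × 12.22 × (20.35 + 17.8) × √14.3 = 0.0023 × 12.22 × 38.15 × 3.7815 = 4.0547 mm/d
ETc = Kc × ET₀ = 1.09 × 4.0547 = 4.4196 mm/d
Over 14 days: 4.4196 × 14 = 61.874 mm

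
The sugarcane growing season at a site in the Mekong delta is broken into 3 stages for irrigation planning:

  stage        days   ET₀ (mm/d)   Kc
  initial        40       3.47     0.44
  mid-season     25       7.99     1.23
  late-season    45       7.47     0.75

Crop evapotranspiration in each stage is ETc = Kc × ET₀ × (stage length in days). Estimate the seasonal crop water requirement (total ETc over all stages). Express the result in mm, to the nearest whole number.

initial: 0.44 × 3.47 × 40 = 61.07 mm
mid-season: 1.23 × 7.99 × 25 = 245.69 mm
late-season: 0.75 × 7.47 × 45 = 252.11 mm
Seasonal total = 558.87 mm

559 mm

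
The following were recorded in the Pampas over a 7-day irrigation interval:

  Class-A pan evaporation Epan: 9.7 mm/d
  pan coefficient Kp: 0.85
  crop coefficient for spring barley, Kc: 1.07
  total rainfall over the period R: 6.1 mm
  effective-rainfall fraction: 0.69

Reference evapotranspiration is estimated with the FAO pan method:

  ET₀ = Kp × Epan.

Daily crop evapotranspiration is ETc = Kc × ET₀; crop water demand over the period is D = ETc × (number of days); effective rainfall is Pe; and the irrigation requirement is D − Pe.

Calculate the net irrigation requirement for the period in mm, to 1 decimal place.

57.5 mm

ET₀ = 0.85 × 9.7 = 8.2450 mm/d
ETc = Kc × ET₀ = 1.07 × 8.2450 = 8.8222 mm/d
Crop demand D = ETc × 7 d = 8.8222 × 7 = 61.755 mm
Pe = 0.69 × 6.1 = 4.209 mm
D − Pe = 61.755 − 4.209 = 57.546 mm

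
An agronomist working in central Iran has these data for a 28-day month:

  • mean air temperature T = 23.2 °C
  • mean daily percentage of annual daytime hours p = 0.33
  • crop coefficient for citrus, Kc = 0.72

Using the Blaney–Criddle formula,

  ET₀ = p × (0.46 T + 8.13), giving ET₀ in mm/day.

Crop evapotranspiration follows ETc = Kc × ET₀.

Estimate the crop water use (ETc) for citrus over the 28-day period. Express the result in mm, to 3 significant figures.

ET₀ = 0.33 × (0.46 × 23.2 + 8.13) = 0.33 × 18.802 = 6.2047 mm/d
ETc = Kc × ET₀ = 0.72 × 6.2047 = 4.4674 mm/d
Over 28 days: 4.4674 × 28 = 125.087 mm

125 mm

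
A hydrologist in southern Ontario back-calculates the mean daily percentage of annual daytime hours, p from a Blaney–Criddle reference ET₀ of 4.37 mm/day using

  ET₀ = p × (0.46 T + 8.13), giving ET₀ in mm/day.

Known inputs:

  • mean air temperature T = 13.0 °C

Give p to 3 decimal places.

p = ET₀ / (0.46 T + 8.13) = 4.37 / (0.46 × 13.0 + 8.13) = 4.37 / 14.110 = 0.3097

0.310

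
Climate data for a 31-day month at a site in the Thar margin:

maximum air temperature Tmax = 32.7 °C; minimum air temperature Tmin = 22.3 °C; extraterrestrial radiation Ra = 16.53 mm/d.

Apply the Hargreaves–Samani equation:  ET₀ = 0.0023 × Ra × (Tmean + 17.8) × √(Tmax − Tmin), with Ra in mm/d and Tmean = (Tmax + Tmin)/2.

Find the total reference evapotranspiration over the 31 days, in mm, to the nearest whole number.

Tmean = (32.7 + 22.3)/2 = 27.50 °C
ET₀ = 0.0023 × 16.53 × (27.50 + 17.8) × √10.4 = 0.0023 × 16.53 × 45.30 × 3.2249 = 5.5541 mm/d
Over 31 days: 5.5541 × 31 = 172.177 mm

172 mm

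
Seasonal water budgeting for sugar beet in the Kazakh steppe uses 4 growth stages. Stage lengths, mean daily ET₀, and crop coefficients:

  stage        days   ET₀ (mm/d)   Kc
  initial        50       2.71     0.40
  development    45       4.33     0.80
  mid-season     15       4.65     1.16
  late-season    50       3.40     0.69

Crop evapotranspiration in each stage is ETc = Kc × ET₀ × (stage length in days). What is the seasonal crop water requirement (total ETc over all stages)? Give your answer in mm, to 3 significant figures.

initial: 0.40 × 2.71 × 50 = 54.20 mm
development: 0.80 × 4.33 × 45 = 155.88 mm
mid-season: 1.16 × 4.65 × 15 = 80.91 mm
late-season: 0.69 × 3.40 × 50 = 117.30 mm
Seasonal total = 408.29 mm

408 mm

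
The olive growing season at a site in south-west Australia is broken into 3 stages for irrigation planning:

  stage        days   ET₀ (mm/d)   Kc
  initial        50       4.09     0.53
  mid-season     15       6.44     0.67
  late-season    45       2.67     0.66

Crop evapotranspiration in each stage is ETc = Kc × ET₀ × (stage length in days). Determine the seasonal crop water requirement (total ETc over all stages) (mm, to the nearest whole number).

252 mm

initial: 0.53 × 4.09 × 50 = 108.39 mm
mid-season: 0.67 × 6.44 × 15 = 64.72 mm
late-season: 0.66 × 2.67 × 45 = 79.30 mm
Seasonal total = 252.41 mm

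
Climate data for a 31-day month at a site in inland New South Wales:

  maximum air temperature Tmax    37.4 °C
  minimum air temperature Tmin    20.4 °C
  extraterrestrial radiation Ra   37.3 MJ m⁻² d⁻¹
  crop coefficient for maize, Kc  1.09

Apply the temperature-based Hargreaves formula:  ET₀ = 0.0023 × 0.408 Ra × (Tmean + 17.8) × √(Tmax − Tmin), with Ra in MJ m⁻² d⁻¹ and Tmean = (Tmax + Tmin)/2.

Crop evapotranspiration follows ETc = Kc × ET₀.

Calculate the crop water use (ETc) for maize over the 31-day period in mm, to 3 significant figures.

Tmean = (37.4 + 20.4)/2 = 28.90 °C
0.408 Ra = 0.408 × 37.3 = 15.2184 mm/d equivalent
ET₀ = 0.0023 × 15.2184 × (28.90 + 17.8) × √17.0 = 0.0023 × 15.2184 × 46.70 × 4.1231 = 6.7397 mm/d
ETc = Kc × ET₀ = 1.09 × 6.7397 = 7.3463 mm/d
Over 31 days: 7.3463 × 31 = 227.735 mm

228 mm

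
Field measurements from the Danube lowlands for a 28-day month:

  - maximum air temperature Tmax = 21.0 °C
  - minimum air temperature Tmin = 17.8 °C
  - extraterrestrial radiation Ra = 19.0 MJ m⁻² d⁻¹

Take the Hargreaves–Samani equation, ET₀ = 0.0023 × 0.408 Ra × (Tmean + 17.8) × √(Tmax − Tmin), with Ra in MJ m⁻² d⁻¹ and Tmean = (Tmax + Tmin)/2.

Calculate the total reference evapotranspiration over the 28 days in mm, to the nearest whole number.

33 mm

Tmean = (21.0 + 17.8)/2 = 19.40 °C
0.408 Ra = 0.408 × 19.0 = 7.7520 mm/d equivalent
ET₀ = 0.0023 × 7.7520 × (19.40 + 17.8) × √3.2 = 0.0023 × 7.7520 × 37.20 × 1.7889 = 1.1865 mm/d
Over 28 days: 1.1865 × 28 = 33.222 mm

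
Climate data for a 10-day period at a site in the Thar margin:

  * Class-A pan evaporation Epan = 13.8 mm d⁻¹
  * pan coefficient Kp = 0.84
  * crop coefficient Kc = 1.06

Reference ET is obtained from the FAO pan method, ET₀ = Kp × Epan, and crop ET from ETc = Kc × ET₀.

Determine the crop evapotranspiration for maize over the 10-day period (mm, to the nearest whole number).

ET₀ = 0.84 × 13.8 = 11.5920 mm/d
ETc = Kc × ET₀ = 1.06 × 11.5920 = 12.2875 mm/d
Over 10 days: 12.2875 × 10 = 122.875 mm

123 mm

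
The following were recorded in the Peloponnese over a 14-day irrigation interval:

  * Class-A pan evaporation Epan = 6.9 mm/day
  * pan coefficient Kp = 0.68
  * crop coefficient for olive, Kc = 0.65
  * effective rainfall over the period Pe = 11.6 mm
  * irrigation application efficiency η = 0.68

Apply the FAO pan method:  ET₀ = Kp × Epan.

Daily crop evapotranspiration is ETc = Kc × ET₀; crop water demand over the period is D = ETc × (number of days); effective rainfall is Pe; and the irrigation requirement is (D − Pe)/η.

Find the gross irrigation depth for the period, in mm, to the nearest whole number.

46 mm

ET₀ = 0.68 × 6.9 = 4.6920 mm/d
ETc = Kc × ET₀ = 0.65 × 4.6920 = 3.0498 mm/d
Crop demand D = ETc × 14 d = 3.0498 × 14 = 42.697 mm
D − Pe = 42.697 − 11.6 = 31.097 mm
Gross irrigation = 31.097 / 0.68 = 45.731 mm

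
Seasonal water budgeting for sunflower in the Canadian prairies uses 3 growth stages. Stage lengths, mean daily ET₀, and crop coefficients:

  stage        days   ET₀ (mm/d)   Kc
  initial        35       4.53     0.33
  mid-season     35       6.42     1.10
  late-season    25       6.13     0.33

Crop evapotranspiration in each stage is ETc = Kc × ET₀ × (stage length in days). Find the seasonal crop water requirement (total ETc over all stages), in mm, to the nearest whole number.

initial: 0.33 × 4.53 × 35 = 52.32 mm
mid-season: 1.10 × 6.42 × 35 = 247.17 mm
late-season: 0.33 × 6.13 × 25 = 50.57 mm
Seasonal total = 350.06 mm

350 mm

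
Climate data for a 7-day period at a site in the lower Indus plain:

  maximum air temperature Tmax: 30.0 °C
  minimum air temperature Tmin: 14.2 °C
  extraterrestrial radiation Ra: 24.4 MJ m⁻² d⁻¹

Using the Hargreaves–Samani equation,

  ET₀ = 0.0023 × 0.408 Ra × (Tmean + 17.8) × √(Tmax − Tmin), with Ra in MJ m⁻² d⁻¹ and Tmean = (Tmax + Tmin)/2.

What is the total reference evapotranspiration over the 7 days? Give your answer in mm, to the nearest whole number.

Tmean = (30.0 + 14.2)/2 = 22.10 °C
0.408 Ra = 0.408 × 24.4 = 9.9552 mm/d equivalent
ET₀ = 0.0023 × 9.9552 × (22.10 + 17.8) × √15.8 = 0.0023 × 9.9552 × 39.90 × 3.9749 = 3.6314 mm/d
Over 7 days: 3.6314 × 7 = 25.420 mm

25 mm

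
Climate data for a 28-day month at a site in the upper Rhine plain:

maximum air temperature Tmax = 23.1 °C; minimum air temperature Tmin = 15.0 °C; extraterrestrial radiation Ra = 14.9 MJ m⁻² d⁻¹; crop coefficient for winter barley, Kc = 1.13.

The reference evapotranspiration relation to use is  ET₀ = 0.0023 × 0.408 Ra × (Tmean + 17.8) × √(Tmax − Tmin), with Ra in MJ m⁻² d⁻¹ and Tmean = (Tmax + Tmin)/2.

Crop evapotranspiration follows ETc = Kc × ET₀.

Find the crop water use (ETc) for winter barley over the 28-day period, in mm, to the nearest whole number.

Tmean = (23.1 + 15.0)/2 = 19.05 °C
0.408 Ra = 0.408 × 14.9 = 6.0792 mm/d equivalent
ET₀ = 0.0023 × 6.0792 × (19.05 + 17.8) × √8.1 = 0.0023 × 6.0792 × 36.85 × 2.8460 = 1.4664 mm/d
ETc = Kc × ET₀ = 1.13 × 1.4664 = 1.6570 mm/d
Over 28 days: 1.6570 × 28 = 46.396 mm

46 mm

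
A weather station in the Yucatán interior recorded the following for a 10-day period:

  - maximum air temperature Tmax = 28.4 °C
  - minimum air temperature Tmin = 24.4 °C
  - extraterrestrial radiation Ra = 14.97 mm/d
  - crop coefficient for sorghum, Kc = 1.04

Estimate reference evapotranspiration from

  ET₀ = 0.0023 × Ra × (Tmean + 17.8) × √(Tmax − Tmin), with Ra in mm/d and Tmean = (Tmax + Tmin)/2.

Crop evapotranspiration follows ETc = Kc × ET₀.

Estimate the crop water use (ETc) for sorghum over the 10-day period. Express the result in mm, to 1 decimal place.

Tmean = (28.4 + 24.4)/2 = 26.40 °C
ET₀ = 0.0023 × 14.97 × (26.40 + 17.8) × √4.0 = 0.0023 × 14.97 × 44.20 × 2.0000 = 3.0437 mm/d
ETc = Kc × ET₀ = 1.04 × 3.0437 = 3.1654 mm/d
Over 10 days: 3.1654 × 10 = 31.654 mm

31.7 mm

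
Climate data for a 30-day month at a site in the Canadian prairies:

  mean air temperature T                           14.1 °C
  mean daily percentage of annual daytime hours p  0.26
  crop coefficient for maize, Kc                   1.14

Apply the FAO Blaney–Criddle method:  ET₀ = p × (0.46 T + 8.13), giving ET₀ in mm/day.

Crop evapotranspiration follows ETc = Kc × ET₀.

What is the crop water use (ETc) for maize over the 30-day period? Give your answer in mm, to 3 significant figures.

ET₀ = 0.26 × (0.46 × 14.1 + 8.13) = 0.26 × 14.616 = 3.8002 mm/d
ETc = Kc × ET₀ = 1.14 × 3.8002 = 4.3322 mm/d
Over 30 days: 4.3322 × 30 = 129.966 mm

130 mm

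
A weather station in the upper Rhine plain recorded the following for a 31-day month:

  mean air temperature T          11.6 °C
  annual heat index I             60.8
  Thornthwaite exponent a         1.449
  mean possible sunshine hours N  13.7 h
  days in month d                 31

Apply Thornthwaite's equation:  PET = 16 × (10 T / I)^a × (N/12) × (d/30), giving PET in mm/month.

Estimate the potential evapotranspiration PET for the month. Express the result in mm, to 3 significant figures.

10T/I = 10 × 11.6 / 60.8 = 1.9079
(10T/I)^a = 1.9079^1.449 = 2.5499
Uncorrected PET = 16 × 2.5499 = 40.798 mm
Correction = (N/12)(d/30) = (13.7/12)(31/30) = 1.1797
PET = 40.798 × 1.1797 = 48.129 mm/month

48.1 mm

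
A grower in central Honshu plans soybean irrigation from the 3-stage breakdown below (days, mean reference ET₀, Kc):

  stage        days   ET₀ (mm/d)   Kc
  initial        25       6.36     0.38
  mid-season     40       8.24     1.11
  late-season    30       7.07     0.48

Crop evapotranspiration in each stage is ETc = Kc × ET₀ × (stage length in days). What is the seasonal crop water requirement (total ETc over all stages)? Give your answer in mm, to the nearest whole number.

initial: 0.38 × 6.36 × 25 = 60.42 mm
mid-season: 1.11 × 8.24 × 40 = 365.86 mm
late-season: 0.48 × 7.07 × 30 = 101.81 mm
Seasonal total = 528.09 mm

528 mm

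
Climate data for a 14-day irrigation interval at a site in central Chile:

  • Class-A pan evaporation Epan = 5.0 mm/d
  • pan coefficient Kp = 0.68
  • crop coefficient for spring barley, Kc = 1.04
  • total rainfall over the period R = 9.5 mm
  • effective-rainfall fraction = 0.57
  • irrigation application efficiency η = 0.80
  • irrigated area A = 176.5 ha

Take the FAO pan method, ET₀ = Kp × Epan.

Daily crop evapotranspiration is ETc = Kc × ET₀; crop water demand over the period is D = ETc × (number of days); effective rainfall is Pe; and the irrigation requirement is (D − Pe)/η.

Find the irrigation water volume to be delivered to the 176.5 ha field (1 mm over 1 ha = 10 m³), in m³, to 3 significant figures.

97300 m³

ET₀ = 0.68 × 5.0 = 3.4000 mm/d
ETc = Kc × ET₀ = 1.04 × 3.4000 = 3.5360 mm/d
Crop demand D = ETc × 14 d = 3.5360 × 14 = 49.504 mm
Pe = 0.57 × 9.5 = 5.415 mm
D − Pe = 49.504 − 5.415 = 44.089 mm
Gross irrigation = 44.089 / 0.80 = 55.111 mm
Volume = 55.111 mm × 176.5 ha × 10 = 97270.9 m³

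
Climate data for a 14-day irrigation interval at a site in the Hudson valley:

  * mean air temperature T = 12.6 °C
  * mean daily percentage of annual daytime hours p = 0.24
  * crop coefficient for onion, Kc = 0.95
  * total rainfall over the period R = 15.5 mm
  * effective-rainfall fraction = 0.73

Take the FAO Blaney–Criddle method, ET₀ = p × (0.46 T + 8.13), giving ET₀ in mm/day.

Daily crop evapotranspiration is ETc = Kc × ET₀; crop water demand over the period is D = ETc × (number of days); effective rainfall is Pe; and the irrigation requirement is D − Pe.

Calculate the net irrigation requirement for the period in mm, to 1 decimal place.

ET₀ = 0.24 × (0.46 × 12.6 + 8.13) = 0.24 × 13.926 = 3.3422 mm/d
ETc = Kc × ET₀ = 0.95 × 3.3422 = 3.1751 mm/d
Crop demand D = ETc × 14 d = 3.1751 × 14 = 44.451 mm
Pe = 0.73 × 15.5 = 11.315 mm
D − Pe = 44.451 − 11.315 = 33.136 mm

33.1 mm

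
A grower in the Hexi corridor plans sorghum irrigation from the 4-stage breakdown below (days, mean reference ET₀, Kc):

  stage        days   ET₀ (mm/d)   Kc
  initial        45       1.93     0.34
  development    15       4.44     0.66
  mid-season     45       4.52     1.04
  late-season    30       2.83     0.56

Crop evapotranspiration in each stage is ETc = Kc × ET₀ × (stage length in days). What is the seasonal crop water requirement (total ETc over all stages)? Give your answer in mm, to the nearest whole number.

333 mm

initial: 0.34 × 1.93 × 45 = 29.53 mm
development: 0.66 × 4.44 × 15 = 43.96 mm
mid-season: 1.04 × 4.52 × 45 = 211.54 mm
late-season: 0.56 × 2.83 × 30 = 47.54 mm
Seasonal total = 332.57 mm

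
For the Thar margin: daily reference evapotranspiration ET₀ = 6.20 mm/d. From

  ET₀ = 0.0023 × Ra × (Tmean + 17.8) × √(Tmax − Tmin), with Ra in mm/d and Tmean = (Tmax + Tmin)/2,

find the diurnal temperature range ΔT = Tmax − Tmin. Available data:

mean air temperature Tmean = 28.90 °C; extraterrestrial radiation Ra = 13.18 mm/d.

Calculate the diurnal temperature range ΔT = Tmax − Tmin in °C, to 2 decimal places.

19.18 °C

√ΔT = ET₀ / [0.0023 × Ra × (Tmean+17.8)] = 6.20 / (0.0023 × 13.18 × 46.70) = 4.3796
ΔT = 4.3796² = 19.181 °C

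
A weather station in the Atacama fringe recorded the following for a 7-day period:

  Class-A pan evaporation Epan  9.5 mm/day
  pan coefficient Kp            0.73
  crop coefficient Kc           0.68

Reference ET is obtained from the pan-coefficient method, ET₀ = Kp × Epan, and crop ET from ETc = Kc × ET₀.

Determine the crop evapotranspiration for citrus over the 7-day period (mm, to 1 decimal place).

ET₀ = 0.73 × 9.5 = 6.9350 mm/d
ETc = Kc × ET₀ = 0.68 × 6.9350 = 4.7158 mm/d
Over 7 days: 4.7158 × 7 = 33.011 mm

33.0 mm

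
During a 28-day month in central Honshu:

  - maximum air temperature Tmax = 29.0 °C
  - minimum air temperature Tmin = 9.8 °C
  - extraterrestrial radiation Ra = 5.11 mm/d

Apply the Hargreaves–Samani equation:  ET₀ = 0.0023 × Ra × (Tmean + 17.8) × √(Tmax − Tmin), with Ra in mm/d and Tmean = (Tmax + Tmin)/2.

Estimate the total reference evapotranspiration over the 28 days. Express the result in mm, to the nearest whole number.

Tmean = (29.0 + 9.8)/2 = 19.40 °C
ET₀ = 0.0023 × 5.11 × (19.40 + 17.8) × √19.2 = 0.0023 × 5.11 × 37.20 × 4.3818 = 1.9158 mm/d
Over 28 days: 1.9158 × 28 = 53.642 mm

54 mm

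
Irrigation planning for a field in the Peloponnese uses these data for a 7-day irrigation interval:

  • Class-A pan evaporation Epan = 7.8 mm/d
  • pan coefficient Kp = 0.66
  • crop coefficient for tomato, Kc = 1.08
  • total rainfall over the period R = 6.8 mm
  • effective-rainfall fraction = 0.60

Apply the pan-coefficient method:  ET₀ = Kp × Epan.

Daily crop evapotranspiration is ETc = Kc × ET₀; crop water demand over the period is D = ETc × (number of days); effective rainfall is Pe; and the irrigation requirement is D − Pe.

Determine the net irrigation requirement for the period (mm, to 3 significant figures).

34.8 mm

ET₀ = 0.66 × 7.8 = 5.1480 mm/d
ETc = Kc × ET₀ = 1.08 × 5.1480 = 5.5598 mm/d
Crop demand D = ETc × 7 d = 5.5598 × 7 = 38.919 mm
Pe = 0.60 × 6.8 = 4.080 mm
D − Pe = 38.919 − 4.080 = 34.839 mm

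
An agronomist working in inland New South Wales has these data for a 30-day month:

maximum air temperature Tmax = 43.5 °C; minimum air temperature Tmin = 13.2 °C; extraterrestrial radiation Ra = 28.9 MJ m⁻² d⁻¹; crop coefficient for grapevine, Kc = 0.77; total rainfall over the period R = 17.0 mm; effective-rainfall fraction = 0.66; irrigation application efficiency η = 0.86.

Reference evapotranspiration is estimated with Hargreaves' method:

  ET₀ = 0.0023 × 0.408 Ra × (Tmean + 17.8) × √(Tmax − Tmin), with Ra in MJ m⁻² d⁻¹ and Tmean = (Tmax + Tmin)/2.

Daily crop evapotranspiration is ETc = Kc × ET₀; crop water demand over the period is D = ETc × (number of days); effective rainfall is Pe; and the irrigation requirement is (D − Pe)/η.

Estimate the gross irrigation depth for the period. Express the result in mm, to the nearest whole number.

172 mm

Tmean = (43.5 + 13.2)/2 = 28.35 °C
0.408 Ra = 0.408 × 28.9 = 11.7912 mm/d equivalent
ET₀ = 0.0023 × 11.7912 × (28.35 + 17.8) × √30.3 = 0.0023 × 11.7912 × 46.15 × 5.5045 = 6.8893 mm/d
ETc = Kc × ET₀ = 0.77 × 6.8893 = 5.3048 mm/d
Crop demand D = ETc × 30 d = 5.3048 × 30 = 159.144 mm
Pe = 0.66 × 17.0 = 11.220 mm
D − Pe = 159.144 − 11.220 = 147.924 mm
Gross irrigation = 147.924 / 0.86 = 172.005 mm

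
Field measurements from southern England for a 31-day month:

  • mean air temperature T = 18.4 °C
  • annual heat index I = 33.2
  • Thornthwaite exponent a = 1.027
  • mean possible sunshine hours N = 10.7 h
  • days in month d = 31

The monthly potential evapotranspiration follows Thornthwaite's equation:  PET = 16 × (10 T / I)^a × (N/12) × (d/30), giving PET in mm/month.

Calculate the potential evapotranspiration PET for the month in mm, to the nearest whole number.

10T/I = 10 × 18.4 / 33.2 = 5.5422
(10T/I)^a = 5.5422^1.027 = 5.8045
Uncorrected PET = 16 × 5.8045 = 92.872 mm
Correction = (N/12)(d/30) = (10.7/12)(31/30) = 0.9214
PET = 92.872 × 0.9214 = 85.572 mm/month

86 mm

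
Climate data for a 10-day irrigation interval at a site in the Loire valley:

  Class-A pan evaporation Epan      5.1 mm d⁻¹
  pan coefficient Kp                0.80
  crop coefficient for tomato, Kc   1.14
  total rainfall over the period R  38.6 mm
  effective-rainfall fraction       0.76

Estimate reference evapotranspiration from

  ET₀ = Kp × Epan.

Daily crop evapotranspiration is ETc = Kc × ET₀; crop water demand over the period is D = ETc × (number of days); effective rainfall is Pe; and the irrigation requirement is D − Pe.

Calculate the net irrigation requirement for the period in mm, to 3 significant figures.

17.2 mm

ET₀ = 0.80 × 5.1 = 4.0800 mm/d
ETc = Kc × ET₀ = 1.14 × 4.0800 = 4.6512 mm/d
Crop demand D = ETc × 10 d = 4.6512 × 10 = 46.512 mm
Pe = 0.76 × 38.6 = 29.336 mm
D − Pe = 46.512 − 29.336 = 17.176 mm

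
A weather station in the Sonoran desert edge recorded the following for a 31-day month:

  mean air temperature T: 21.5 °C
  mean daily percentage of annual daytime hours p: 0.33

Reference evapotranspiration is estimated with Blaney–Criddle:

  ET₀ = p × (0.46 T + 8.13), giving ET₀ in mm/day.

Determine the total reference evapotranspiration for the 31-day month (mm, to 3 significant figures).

ET₀ = 0.33 × (0.46 × 21.5 + 8.13) = 0.33 × 18.020 = 5.9466 mm/d
Monthly total = 5.9466 × 31 = 184.345 mm

184 mm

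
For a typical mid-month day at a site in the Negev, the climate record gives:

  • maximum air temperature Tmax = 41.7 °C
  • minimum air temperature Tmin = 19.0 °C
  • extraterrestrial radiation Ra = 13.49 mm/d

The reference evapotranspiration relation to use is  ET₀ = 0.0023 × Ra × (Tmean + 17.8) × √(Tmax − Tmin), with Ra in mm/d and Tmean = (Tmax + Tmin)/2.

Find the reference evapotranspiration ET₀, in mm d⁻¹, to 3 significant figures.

Tmean = (41.7 + 19.0)/2 = 30.35 °C
ET₀ = 0.0023 × 13.49 × (30.35 + 17.8) × √22.7 = 0.0023 × 13.49 × 48.15 × 4.7645 = 7.1179 mm/d

7.12 mm d⁻¹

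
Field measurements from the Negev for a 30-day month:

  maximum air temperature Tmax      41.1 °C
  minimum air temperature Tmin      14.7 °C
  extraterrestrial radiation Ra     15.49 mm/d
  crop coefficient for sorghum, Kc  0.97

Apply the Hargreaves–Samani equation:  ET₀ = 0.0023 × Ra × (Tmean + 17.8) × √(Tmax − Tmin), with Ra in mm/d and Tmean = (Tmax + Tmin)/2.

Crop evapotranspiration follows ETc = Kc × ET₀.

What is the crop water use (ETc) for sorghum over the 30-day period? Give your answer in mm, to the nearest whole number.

243 mm

Tmean = (41.1 + 14.7)/2 = 27.90 °C
ET₀ = 0.0023 × 15.49 × (27.90 + 17.8) × √26.4 = 0.0023 × 15.49 × 45.70 × 5.1381 = 8.3656 mm/d
ETc = Kc × ET₀ = 0.97 × 8.3656 = 8.1146 mm/d
Over 30 days: 8.1146 × 30 = 243.438 mm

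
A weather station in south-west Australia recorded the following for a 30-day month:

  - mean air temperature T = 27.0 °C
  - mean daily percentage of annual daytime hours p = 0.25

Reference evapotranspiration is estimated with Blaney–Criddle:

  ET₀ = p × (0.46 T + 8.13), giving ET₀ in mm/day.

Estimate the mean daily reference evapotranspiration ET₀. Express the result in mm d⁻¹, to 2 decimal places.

ET₀ = 0.25 × (0.46 × 27.0 + 8.13) = 0.25 × 20.550 = 5.1375 mm/d

5.14 mm d⁻¹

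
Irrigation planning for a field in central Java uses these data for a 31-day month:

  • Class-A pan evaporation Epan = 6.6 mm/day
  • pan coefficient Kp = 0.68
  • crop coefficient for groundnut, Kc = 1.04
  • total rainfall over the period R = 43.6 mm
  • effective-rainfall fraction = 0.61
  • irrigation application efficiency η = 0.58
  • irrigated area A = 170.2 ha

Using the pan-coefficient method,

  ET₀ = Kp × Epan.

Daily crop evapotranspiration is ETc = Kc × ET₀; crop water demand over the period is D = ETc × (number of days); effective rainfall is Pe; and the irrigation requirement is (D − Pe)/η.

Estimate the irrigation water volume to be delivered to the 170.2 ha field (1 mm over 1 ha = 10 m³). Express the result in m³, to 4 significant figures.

346600 m³

ET₀ = 0.68 × 6.6 = 4.4880 mm/d
ETc = Kc × ET₀ = 1.04 × 4.4880 = 4.6675 mm/d
Crop demand D = ETc × 31 d = 4.6675 × 31 = 144.693 mm
Pe = 0.61 × 43.6 = 26.596 mm
D − Pe = 144.693 − 26.596 = 118.097 mm
Gross irrigation = 118.097 / 0.58 = 203.616 mm
Volume = 203.616 mm × 170.2 ha × 10 = 346554.4 m³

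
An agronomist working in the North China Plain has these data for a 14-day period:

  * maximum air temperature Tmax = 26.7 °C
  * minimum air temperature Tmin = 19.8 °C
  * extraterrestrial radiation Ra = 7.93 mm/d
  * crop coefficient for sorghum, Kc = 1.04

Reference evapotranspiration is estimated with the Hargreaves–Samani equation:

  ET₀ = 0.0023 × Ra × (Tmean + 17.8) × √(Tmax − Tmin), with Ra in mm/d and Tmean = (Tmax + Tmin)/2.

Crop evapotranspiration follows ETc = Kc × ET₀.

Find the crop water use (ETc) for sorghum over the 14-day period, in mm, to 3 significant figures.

28.6 mm

Tmean = (26.7 + 19.8)/2 = 23.25 °C
ET₀ = 0.0023 × 7.93 × (23.25 + 17.8) × √6.9 = 0.0023 × 7.93 × 41.05 × 2.6268 = 1.9667 mm/d
ETc = Kc × ET₀ = 1.04 × 1.9667 = 2.0454 mm/d
Over 14 days: 2.0454 × 14 = 28.636 mm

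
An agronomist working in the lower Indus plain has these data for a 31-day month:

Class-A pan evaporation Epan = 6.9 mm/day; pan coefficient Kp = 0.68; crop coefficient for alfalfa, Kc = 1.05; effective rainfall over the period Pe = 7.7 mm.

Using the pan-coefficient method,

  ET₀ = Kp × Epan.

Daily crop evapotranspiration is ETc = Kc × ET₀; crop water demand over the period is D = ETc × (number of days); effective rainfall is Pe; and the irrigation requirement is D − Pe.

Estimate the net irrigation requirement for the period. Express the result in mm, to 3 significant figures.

145 mm

ET₀ = 0.68 × 6.9 = 4.6920 mm/d
ETc = Kc × ET₀ = 1.05 × 4.6920 = 4.9266 mm/d
Crop demand D = ETc × 31 d = 4.9266 × 31 = 152.725 mm
D − Pe = 152.725 − 7.7 = 145.025 mm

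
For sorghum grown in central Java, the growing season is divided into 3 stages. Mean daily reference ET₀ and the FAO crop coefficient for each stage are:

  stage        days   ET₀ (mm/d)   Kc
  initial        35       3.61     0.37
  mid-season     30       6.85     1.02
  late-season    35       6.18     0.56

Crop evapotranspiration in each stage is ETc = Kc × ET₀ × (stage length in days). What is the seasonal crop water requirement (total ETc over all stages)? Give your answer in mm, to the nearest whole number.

initial: 0.37 × 3.61 × 35 = 46.75 mm
mid-season: 1.02 × 6.85 × 30 = 209.61 mm
late-season: 0.56 × 6.18 × 35 = 121.13 mm
Seasonal total = 377.49 mm

377 mm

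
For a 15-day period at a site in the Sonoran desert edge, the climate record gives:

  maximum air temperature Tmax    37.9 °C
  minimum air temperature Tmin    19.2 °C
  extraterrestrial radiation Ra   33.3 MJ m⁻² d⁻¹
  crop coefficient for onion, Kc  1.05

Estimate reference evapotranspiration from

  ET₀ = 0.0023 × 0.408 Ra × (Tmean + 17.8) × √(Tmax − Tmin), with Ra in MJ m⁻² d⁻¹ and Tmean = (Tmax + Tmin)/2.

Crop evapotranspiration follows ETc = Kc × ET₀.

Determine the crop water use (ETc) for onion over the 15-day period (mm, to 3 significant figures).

Tmean = (37.9 + 19.2)/2 = 28.55 °C
0.408 Ra = 0.408 × 33.3 = 13.5864 mm/d equivalent
ET₀ = 0.0023 × 13.5864 × (28.55 + 17.8) × √18.7 = 0.0023 × 13.5864 × 46.35 × 4.3243 = 6.2632 mm/d
ETc = Kc × ET₀ = 1.05 × 6.2632 = 6.5764 mm/d
Over 15 days: 6.5764 × 15 = 98.646 mm

98.6 mm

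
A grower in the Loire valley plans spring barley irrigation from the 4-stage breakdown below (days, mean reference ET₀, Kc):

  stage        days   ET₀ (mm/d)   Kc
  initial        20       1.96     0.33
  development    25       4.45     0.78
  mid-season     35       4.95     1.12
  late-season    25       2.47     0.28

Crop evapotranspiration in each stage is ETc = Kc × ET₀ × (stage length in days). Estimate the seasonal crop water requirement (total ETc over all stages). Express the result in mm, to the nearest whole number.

initial: 0.33 × 1.96 × 20 = 12.94 mm
development: 0.78 × 4.45 × 25 = 86.78 mm
mid-season: 1.12 × 4.95 × 35 = 194.04 mm
late-season: 0.28 × 2.47 × 25 = 17.29 mm
Seasonal total = 311.05 mm

311 mm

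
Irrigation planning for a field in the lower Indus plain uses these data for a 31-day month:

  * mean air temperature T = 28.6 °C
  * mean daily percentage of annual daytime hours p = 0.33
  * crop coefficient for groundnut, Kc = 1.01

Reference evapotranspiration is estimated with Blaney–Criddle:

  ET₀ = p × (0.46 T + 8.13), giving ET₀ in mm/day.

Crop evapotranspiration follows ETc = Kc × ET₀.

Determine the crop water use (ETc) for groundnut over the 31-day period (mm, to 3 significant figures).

220 mm

ET₀ = 0.33 × (0.46 × 28.6 + 8.13) = 0.33 × 21.286 = 7.0244 mm/d
ETc = Kc × ET₀ = 1.01 × 7.0244 = 7.0946 mm/d
Over 31 days: 7.0946 × 31 = 219.933 mm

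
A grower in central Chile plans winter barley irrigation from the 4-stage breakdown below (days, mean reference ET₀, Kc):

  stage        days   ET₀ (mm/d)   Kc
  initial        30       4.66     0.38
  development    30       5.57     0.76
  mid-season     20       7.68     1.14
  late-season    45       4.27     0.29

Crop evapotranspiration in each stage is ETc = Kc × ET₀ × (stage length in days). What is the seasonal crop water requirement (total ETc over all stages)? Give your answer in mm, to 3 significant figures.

411 mm

initial: 0.38 × 4.66 × 30 = 53.12 mm
development: 0.76 × 5.57 × 30 = 127.00 mm
mid-season: 1.14 × 7.68 × 20 = 175.10 mm
late-season: 0.29 × 4.27 × 45 = 55.72 mm
Seasonal total = 410.94 mm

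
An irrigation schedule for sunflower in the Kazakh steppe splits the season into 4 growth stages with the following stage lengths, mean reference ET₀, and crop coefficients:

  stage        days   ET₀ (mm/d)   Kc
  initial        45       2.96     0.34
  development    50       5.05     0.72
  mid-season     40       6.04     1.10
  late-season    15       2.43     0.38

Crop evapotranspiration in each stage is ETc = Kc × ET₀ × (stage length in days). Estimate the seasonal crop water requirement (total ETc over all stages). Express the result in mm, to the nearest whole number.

507 mm

initial: 0.34 × 2.96 × 45 = 45.29 mm
development: 0.72 × 5.05 × 50 = 181.80 mm
mid-season: 1.10 × 6.04 × 40 = 265.76 mm
late-season: 0.38 × 2.43 × 15 = 13.85 mm
Seasonal total = 506.70 mm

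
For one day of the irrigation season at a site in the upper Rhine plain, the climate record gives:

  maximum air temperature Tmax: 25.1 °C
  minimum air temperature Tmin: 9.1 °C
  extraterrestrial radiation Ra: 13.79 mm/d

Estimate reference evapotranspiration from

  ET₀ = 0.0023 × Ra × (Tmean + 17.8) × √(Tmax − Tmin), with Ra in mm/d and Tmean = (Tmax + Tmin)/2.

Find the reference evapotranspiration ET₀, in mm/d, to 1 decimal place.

4.4 mm/d

Tmean = (25.1 + 9.1)/2 = 17.10 °C
ET₀ = 0.0023 × 13.79 × (17.10 + 17.8) × √16.0 = 0.0023 × 13.79 × 34.90 × 4.0000 = 4.4277 mm/d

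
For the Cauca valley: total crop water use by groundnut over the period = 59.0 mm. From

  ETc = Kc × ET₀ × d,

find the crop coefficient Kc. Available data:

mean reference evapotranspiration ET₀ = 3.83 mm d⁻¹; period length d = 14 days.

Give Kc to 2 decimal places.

1.10

ETc = Kc × ET₀ × d  ⇒  Kc = ETc / (ET₀ × d)
Kc = 59.0 / (3.83 × 14) = 59.0 / 53.62 = 1.1003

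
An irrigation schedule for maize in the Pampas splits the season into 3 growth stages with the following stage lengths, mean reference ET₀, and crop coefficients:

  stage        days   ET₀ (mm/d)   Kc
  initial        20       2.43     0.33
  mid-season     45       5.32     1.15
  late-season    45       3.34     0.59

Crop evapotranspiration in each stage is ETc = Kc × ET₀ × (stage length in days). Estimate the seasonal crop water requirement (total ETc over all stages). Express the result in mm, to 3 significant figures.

initial: 0.33 × 2.43 × 20 = 16.04 mm
mid-season: 1.15 × 5.32 × 45 = 275.31 mm
late-season: 0.59 × 3.34 × 45 = 88.68 mm
Seasonal total = 380.03 mm

380 mm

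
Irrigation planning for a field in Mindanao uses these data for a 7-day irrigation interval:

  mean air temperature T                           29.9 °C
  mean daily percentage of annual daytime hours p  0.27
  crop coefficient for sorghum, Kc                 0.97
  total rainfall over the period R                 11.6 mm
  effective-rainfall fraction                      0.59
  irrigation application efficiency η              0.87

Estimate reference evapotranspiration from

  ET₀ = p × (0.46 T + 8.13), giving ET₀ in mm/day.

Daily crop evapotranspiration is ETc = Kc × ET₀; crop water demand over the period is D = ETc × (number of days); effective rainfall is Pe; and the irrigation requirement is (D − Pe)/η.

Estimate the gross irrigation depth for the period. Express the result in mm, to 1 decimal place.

ET₀ = 0.27 × (0.46 × 29.9 + 8.13) = 0.27 × 21.884 = 5.9087 mm/d
ETc = Kc × ET₀ = 0.97 × 5.9087 = 5.7314 mm/d
Crop demand D = ETc × 7 d = 5.7314 × 7 = 40.120 mm
Pe = 0.59 × 11.6 = 6.844 mm
D − Pe = 40.120 − 6.844 = 33.276 mm
Gross irrigation = 33.276 / 0.87 = 38.248 mm

38.2 mm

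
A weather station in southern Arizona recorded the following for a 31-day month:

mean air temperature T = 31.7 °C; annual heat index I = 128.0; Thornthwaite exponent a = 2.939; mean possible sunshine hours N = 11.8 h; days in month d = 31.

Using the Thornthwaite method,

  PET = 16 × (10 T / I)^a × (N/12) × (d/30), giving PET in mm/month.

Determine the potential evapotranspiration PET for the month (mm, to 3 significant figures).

10T/I = 10 × 31.7 / 128.0 = 2.4766
(10T/I)^a = 2.4766^2.939 = 14.3728
Uncorrected PET = 16 × 14.3728 = 229.965 mm
Correction = (N/12)(d/30) = (11.8/12)(31/30) = 1.0161
PET = 229.965 × 1.0161 = 233.667 mm/month

234 mm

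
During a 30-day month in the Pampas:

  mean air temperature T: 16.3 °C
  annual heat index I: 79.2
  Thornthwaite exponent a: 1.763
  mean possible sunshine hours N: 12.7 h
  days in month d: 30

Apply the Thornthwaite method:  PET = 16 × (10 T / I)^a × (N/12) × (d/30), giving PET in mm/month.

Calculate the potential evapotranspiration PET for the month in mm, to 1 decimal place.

60.4 mm

10T/I = 10 × 16.3 / 79.2 = 2.0581
(10T/I)^a = 2.0581^1.763 = 3.5698
Uncorrected PET = 16 × 3.5698 = 57.117 mm
Correction = (N/12)(d/30) = (12.7/12)(30/30) = 1.0583
PET = 57.117 × 1.0583 = 60.447 mm/month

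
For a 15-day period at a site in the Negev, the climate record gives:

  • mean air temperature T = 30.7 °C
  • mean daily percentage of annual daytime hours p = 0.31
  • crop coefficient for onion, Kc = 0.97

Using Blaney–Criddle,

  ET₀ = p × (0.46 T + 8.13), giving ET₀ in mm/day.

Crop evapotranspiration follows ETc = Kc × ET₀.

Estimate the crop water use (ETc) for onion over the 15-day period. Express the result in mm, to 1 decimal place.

ET₀ = 0.31 × (0.46 × 30.7 + 8.13) = 0.31 × 22.252 = 6.8981 mm/d
ETc = Kc × ET₀ = 0.97 × 6.8981 = 6.6912 mm/d
Over 15 days: 6.6912 × 15 = 100.368 mm

100.4 mm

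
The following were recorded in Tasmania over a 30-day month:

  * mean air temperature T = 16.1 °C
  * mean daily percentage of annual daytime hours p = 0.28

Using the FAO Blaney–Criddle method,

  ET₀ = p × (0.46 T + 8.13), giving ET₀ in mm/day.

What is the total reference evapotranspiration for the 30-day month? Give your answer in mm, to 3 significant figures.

ET₀ = 0.28 × (0.46 × 16.1 + 8.13) = 0.28 × 15.536 = 4.3501 mm/d
Monthly total = 4.3501 × 30 = 130.503 mm

131 mm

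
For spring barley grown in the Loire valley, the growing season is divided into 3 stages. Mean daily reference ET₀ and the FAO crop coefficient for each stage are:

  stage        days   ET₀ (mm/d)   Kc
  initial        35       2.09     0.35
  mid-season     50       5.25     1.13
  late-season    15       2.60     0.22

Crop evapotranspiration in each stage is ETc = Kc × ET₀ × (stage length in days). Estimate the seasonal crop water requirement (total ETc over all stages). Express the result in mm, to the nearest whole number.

331 mm

initial: 0.35 × 2.09 × 35 = 25.60 mm
mid-season: 1.13 × 5.25 × 50 = 296.63 mm
late-season: 0.22 × 2.60 × 15 = 8.58 mm
Seasonal total = 330.81 mm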